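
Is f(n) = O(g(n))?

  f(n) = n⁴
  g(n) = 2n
False

f(n) = n⁴ is O(n⁴), and g(n) = 2n is O(n).
Since O(n⁴) grows faster than O(n), f(n) = O(g(n)) is false.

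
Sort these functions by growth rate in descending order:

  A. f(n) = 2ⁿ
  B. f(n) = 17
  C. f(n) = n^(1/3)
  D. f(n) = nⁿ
D > A > C > B

Comparing growth rates:
D = nⁿ is O(nⁿ)
A = 2ⁿ is O(2ⁿ)
C = n^(1/3) is O(n^(1/3))
B = 17 is O(1)

Therefore, the order from fastest to slowest is: D > A > C > B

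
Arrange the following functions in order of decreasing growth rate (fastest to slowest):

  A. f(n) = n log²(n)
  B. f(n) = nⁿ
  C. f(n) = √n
B > A > C

Comparing growth rates:
B = nⁿ is O(nⁿ)
A = n log²(n) is O(n log² n)
C = √n is O(√n)

Therefore, the order from fastest to slowest is: B > A > C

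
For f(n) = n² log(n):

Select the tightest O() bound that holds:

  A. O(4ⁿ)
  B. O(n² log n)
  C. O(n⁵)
B

f(n) = n² log(n) is O(n² log n).
All listed options are valid Big-O bounds (upper bounds),
but O(n² log n) is the tightest (smallest valid bound).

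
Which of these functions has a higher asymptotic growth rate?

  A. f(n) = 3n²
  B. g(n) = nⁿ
B

f(n) = 3n² is O(n²), while g(n) = nⁿ is O(nⁿ).
Since O(nⁿ) grows faster than O(n²), g(n) dominates.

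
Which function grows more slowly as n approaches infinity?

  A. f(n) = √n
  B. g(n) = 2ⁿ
A

f(n) = √n is O(√n), while g(n) = 2ⁿ is O(2ⁿ).
Since O(√n) grows slower than O(2ⁿ), f(n) is dominated.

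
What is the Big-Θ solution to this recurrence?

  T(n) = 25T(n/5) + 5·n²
Θ(n² log n)

Master Theorem: a = 25, b = 5, f(n) = 5·n².
Compute the critical exponent d = log₅(25) = 2.
Compare f(n) = Θ(n²) against n^d:
  k = 2 = d, so f(n) = Θ(n^d) — Case 2.
  Work is balanced across levels: T(n) = Θ(n^d log n) = Θ(n² log n).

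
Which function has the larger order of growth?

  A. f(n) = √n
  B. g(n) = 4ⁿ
B

f(n) = √n is O(√n), while g(n) = 4ⁿ is O(4ⁿ).
Since O(4ⁿ) grows faster than O(√n), g(n) dominates.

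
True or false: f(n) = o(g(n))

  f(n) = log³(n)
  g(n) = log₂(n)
False

f(n) = log³(n) is O(log³ n), and g(n) = log₂(n) is O(log n).
Since O(log³ n) grows faster than or equal to O(log n), f(n) = o(g(n)) is false.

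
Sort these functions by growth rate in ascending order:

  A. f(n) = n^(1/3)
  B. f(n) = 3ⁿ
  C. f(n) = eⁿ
A < C < B

Comparing growth rates:
A = n^(1/3) is O(n^(1/3))
C = eⁿ is O(eⁿ)
B = 3ⁿ is O(3ⁿ)

Therefore, the order from slowest to fastest is: A < C < B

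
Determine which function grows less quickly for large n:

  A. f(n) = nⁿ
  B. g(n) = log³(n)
B

f(n) = nⁿ is O(nⁿ), while g(n) = log³(n) is O(log³ n).
Since O(log³ n) grows slower than O(nⁿ), g(n) is dominated.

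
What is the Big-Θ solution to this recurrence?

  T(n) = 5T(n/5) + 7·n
Θ(n log n)

Master Theorem: a = 5, b = 5, f(n) = 7·n.
Compute the critical exponent d = log₅(5) = 1.
Compare f(n) = Θ(n) against n^d:
  k = 1 = d, so f(n) = Θ(n^d) — Case 2.
  Work is balanced across levels: T(n) = Θ(n^d log n) = Θ(n log n).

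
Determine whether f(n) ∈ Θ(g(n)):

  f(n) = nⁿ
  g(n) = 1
False

f(n) = nⁿ is O(nⁿ), and g(n) = 1 is O(1).
Since they have different growth rates, f(n) = Θ(g(n)) is false.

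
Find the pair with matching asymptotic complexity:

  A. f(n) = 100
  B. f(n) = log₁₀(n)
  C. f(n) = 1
A and C

Examining each function:
  A. 100 is O(1)
  B. log₁₀(n) is O(log n)
  C. 1 is O(1)

Functions A and C both have the same complexity class.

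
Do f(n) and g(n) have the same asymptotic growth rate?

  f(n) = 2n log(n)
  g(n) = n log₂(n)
True

f(n) = 2n log(n) and g(n) = n log₂(n) are both O(n log n).
Since they have the same asymptotic growth rate, f(n) = Θ(g(n)) is true.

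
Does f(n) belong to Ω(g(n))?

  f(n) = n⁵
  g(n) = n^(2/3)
True

f(n) = n⁵ is O(n⁵), and g(n) = n^(2/3) is O(n^(2/3)).
Since O(n⁵) grows at least as fast as O(n^(2/3)), f(n) = Ω(g(n)) is true.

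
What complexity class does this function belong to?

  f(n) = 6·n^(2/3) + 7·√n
O(n^(2/3))

The dominant term in 6·n^(2/3) + 7·√n is 6·n^(2/3), which is Θ(n^(2/3)).
Lower-order terms (7·√n) are asymptotically negligible.
Constants are absorbed, so the tightest bound is O(n^(2/3)).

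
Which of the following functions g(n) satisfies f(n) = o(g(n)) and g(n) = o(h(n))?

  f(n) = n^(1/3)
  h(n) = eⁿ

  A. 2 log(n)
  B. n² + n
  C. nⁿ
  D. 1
B

We need g(n) with n^(1/3) = o(g(n)) and g(n) = o(eⁿ), i.e. O(n^(1/3)) ≺ g ≺ O(eⁿ).
Check each option:
  A. 2 log(n) — O(log n) does not grow strictly faster than f(n)
  B. n² + n — O(n²) is strictly between O(n^(1/3)) and O(eⁿ) ✓
  C. nⁿ — O(nⁿ) does not grow strictly slower than h(n)
  D. 1 — O(1) does not grow strictly faster than f(n)

Only option B (n² + n) lies strictly between.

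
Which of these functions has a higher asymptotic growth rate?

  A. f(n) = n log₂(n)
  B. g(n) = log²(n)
A

f(n) = n log₂(n) is O(n log n), while g(n) = log²(n) is O(log² n).
Since O(n log n) grows faster than O(log² n), f(n) dominates.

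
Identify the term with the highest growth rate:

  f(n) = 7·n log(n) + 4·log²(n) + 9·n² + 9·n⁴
9·n⁴

Looking at each term:
  - 7·n log(n) is O(n log n)
  - 4·log²(n) is O(log² n)
  - 9·n² is O(n²)
  - 9·n⁴ is O(n⁴)

The term 9·n⁴ (O(n⁴)) grows fastest and dominates all others.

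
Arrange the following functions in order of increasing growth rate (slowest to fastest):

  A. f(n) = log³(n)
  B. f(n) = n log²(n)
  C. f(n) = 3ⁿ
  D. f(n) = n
A < D < B < C

Comparing growth rates:
A = log³(n) is O(log³ n)
D = n is O(n)
B = n log²(n) is O(n log² n)
C = 3ⁿ is O(3ⁿ)

Therefore, the order from slowest to fastest is: A < D < B < C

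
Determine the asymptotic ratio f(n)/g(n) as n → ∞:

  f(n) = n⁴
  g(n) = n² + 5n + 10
∞

Since n⁴ (O(n⁴)) grows faster than n² + 5n + 10 (O(n²)),
the ratio f(n)/g(n) → ∞ as n → ∞.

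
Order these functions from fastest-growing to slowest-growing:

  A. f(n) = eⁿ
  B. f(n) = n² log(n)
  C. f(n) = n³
A > C > B

Comparing growth rates:
A = eⁿ is O(eⁿ)
C = n³ is O(n³)
B = n² log(n) is O(n² log n)

Therefore, the order from fastest to slowest is: A > C > B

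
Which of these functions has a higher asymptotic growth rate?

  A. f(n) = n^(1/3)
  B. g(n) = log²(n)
A

f(n) = n^(1/3) is O(n^(1/3)), while g(n) = log²(n) is O(log² n).
Since O(n^(1/3)) grows faster than O(log² n), f(n) dominates.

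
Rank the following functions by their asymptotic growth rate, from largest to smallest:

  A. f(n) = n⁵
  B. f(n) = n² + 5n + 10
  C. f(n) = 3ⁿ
C > A > B

Comparing growth rates:
C = 3ⁿ is O(3ⁿ)
A = n⁵ is O(n⁵)
B = n² + 5n + 10 is O(n²)

Therefore, the order from fastest to slowest is: C > A > B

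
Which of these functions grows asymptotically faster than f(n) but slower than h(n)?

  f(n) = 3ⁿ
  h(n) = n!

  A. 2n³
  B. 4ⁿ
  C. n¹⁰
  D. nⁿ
B

We need g(n) with 3ⁿ = o(g(n)) and g(n) = o(n!), i.e. O(3ⁿ) ≺ g ≺ O(n!).
Check each option:
  A. 2n³ — O(n³) does not grow strictly faster than f(n)
  B. 4ⁿ — O(4ⁿ) is strictly between O(3ⁿ) and O(n!) ✓
  C. n¹⁰ — O(n¹⁰) does not grow strictly faster than f(n)
  D. nⁿ — O(nⁿ) does not grow strictly slower than h(n)

Only option B (4ⁿ) lies strictly between.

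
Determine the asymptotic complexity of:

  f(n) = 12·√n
O(√n)

The dominant term in 12·√n is 12·√n, which is Θ(√n).
Constants are absorbed, so the tightest bound is O(√n).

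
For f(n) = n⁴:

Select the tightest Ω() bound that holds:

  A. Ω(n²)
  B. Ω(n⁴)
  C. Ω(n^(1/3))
B

f(n) = n⁴ is Ω(n⁴).
All listed options are valid Big-Ω bounds (lower bounds),
but Ω(n⁴) is the tightest (largest valid bound).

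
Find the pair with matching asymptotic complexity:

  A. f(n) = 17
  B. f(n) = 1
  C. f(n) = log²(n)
A and B

Examining each function:
  A. 17 is O(1)
  B. 1 is O(1)
  C. log²(n) is O(log² n)

Functions A and B both have the same complexity class.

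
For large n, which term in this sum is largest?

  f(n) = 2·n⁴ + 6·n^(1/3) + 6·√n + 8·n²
2·n⁴

Looking at each term:
  - 2·n⁴ is O(n⁴)
  - 6·n^(1/3) is O(n^(1/3))
  - 6·√n is O(√n)
  - 8·n² is O(n²)

The term 2·n⁴ (O(n⁴)) grows fastest and dominates all others.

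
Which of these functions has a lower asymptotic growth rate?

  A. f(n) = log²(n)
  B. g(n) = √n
A

f(n) = log²(n) is O(log² n), while g(n) = √n is O(√n).
Since O(log² n) grows slower than O(√n), f(n) is dominated.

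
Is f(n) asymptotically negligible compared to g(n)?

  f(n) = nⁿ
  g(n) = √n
False

f(n) = nⁿ is O(nⁿ), and g(n) = √n is O(√n).
Since O(nⁿ) grows faster than or equal to O(√n), f(n) = o(g(n)) is false.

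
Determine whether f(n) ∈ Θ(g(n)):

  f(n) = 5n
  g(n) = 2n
True

f(n) = 5n and g(n) = 2n are both O(n).
Since they have the same asymptotic growth rate, f(n) = Θ(g(n)) is true.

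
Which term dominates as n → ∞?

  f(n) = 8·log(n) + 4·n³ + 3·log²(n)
4·n³

Looking at each term:
  - 8·log(n) is O(log n)
  - 4·n³ is O(n³)
  - 3·log²(n) is O(log² n)

The term 4·n³ (O(n³)) grows fastest and dominates all others.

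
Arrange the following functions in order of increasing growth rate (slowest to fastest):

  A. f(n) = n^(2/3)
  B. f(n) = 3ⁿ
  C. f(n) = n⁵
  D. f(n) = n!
A < C < B < D

Comparing growth rates:
A = n^(2/3) is O(n^(2/3))
C = n⁵ is O(n⁵)
B = 3ⁿ is O(3ⁿ)
D = n! is O(n!)

Therefore, the order from slowest to fastest is: A < C < B < D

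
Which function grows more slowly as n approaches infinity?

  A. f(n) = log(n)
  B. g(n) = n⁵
A

f(n) = log(n) is O(log n), while g(n) = n⁵ is O(n⁵).
Since O(log n) grows slower than O(n⁵), f(n) is dominated.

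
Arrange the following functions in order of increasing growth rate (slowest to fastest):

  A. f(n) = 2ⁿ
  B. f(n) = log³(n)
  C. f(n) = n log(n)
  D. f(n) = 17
D < B < C < A

Comparing growth rates:
D = 17 is O(1)
B = log³(n) is O(log³ n)
C = n log(n) is O(n log n)
A = 2ⁿ is O(2ⁿ)

Therefore, the order from slowest to fastest is: D < B < C < A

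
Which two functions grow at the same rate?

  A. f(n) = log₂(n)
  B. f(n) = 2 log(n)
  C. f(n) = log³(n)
A and B

Examining each function:
  A. log₂(n) is O(log n)
  B. 2 log(n) is O(log n)
  C. log³(n) is O(log³ n)

Functions A and B both have the same complexity class.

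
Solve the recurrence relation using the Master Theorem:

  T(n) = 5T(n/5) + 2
Θ(n)

Master Theorem: a = 5, b = 5, f(n) = 2.
Compute the critical exponent d = log₅(5) = 1.
Compare f(n) = Θ(1) against n^d:
  k = 0 < d = 1, so f(n) = O(n^(d-ε)) — Case 1.
  The recursion cost dominates: T(n) = Θ(n^d) = Θ(n).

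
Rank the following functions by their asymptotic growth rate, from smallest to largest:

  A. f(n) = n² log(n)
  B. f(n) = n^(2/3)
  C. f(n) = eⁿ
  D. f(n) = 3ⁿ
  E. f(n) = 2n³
B < A < E < C < D

Comparing growth rates:
B = n^(2/3) is O(n^(2/3))
A = n² log(n) is O(n² log n)
E = 2n³ is O(n³)
C = eⁿ is O(eⁿ)
D = 3ⁿ is O(3ⁿ)

Therefore, the order from slowest to fastest is: B < A < E < C < D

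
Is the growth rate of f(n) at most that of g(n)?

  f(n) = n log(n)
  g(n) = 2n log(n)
True

f(n) = n log(n) and g(n) = 2n log(n) are both O(n log n).
Big-O permits equal growth rates (f ≤ c·g for some c), so f(n) = O(g(n)) is true.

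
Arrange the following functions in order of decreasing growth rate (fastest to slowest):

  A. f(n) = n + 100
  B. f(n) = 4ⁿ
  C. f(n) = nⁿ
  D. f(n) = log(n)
C > B > A > D

Comparing growth rates:
C = nⁿ is O(nⁿ)
B = 4ⁿ is O(4ⁿ)
A = n + 100 is O(n)
D = log(n) is O(log n)

Therefore, the order from fastest to slowest is: C > B > A > D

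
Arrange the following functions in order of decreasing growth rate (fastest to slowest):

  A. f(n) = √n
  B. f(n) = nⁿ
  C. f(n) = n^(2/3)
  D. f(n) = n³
B > D > C > A

Comparing growth rates:
B = nⁿ is O(nⁿ)
D = n³ is O(n³)
C = n^(2/3) is O(n^(2/3))
A = √n is O(√n)

Therefore, the order from fastest to slowest is: B > D > C > A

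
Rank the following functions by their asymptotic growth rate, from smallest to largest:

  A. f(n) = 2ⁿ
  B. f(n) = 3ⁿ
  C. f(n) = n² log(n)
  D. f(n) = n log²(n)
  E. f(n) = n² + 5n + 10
D < E < C < A < B

Comparing growth rates:
D = n log²(n) is O(n log² n)
E = n² + 5n + 10 is O(n²)
C = n² log(n) is O(n² log n)
A = 2ⁿ is O(2ⁿ)
B = 3ⁿ is O(3ⁿ)

Therefore, the order from slowest to fastest is: D < E < C < A < B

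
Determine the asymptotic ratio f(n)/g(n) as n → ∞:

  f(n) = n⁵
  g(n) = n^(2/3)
∞

Since n⁵ (O(n⁵)) grows faster than n^(2/3) (O(n^(2/3))),
the ratio f(n)/g(n) → ∞ as n → ∞.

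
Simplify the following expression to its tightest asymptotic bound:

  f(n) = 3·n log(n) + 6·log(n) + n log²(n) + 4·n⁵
Θ(n⁵)

Order the terms by growth rate: 6·log(n) ≺ 3·n log(n) ≺ n log²(n) ≺ 4·n⁵.
The fastest-growing term 4·n⁵ dominates as n → ∞; dropping its constant factor gives Θ(n⁵).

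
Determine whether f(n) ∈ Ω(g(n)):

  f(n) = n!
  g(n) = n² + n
True

f(n) = n! is O(n!), and g(n) = n² + n is O(n²).
Since O(n!) grows at least as fast as O(n²), f(n) = Ω(g(n)) is true.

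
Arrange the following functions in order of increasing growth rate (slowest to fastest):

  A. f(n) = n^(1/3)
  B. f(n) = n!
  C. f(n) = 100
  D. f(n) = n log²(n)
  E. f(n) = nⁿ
C < A < D < B < E

Comparing growth rates:
C = 100 is O(1)
A = n^(1/3) is O(n^(1/3))
D = n log²(n) is O(n log² n)
B = n! is O(n!)
E = nⁿ is O(nⁿ)

Therefore, the order from slowest to fastest is: C < A < D < B < E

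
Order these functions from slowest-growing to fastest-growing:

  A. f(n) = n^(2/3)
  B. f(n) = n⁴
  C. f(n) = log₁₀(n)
C < A < B

Comparing growth rates:
C = log₁₀(n) is O(log n)
A = n^(2/3) is O(n^(2/3))
B = n⁴ is O(n⁴)

Therefore, the order from slowest to fastest is: C < A < B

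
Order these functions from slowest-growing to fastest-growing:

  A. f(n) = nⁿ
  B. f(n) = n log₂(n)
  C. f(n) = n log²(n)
B < C < A

Comparing growth rates:
B = n log₂(n) is O(n log n)
C = n log²(n) is O(n log² n)
A = nⁿ is O(nⁿ)

Therefore, the order from slowest to fastest is: B < C < A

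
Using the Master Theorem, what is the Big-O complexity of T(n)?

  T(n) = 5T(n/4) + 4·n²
Θ(n²)

Master Theorem: a = 5, b = 4, f(n) = 4·n².
Compute the critical exponent d = log₄(5) = 1.161.
Compare f(n) = Θ(n²) against n^d:
  k = 2 > d = 1.161, so f(n) = Ω(n^(d+ε)) — Case 3.
  Regularity: a·(n/b)^2/n^2 = a/b^2 = 5/16 < 1 ✓.
  The top-level work dominates: T(n) = Θ(f(n)) = Θ(n²).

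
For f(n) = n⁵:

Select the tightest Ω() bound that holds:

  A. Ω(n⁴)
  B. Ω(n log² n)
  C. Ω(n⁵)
C

f(n) = n⁵ is Ω(n⁵).
All listed options are valid Big-Ω bounds (lower bounds),
but Ω(n⁵) is the tightest (largest valid bound).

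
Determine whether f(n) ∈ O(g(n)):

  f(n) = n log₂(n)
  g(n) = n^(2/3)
False

f(n) = n log₂(n) is O(n log n), and g(n) = n^(2/3) is O(n^(2/3)).
Since O(n log n) grows faster than O(n^(2/3)), f(n) = O(g(n)) is false.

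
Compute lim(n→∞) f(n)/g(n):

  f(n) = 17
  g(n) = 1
17

Since 17 and 1 have the same growth rate (O(1)),
the ratio converges to a constant: 17.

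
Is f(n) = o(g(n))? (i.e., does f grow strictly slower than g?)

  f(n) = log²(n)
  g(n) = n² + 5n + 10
True

f(n) = log²(n) is O(log² n), and g(n) = n² + 5n + 10 is O(n²).
Since O(log² n) grows strictly slower than O(n²), f(n) = o(g(n)) is true.
This means lim(n→∞) f(n)/g(n) = 0.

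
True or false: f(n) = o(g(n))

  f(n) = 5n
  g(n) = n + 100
False

f(n) = 5n is O(n), and g(n) = n + 100 is O(n).
Since they have the same growth rate, f(n) = o(g(n)) is false.
(f = o(g) requires f to grow strictly slower, not equal.)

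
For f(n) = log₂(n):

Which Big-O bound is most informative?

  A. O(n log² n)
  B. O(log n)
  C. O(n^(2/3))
B

f(n) = log₂(n) is O(log n).
All listed options are valid Big-O bounds (upper bounds),
but O(log n) is the tightest (smallest valid bound).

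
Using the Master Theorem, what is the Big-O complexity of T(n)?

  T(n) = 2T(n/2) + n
Θ(n log n)

Master Theorem: a = 2, b = 2, f(n) = n.
Compute the critical exponent d = log₂(2) = 1.
Compare f(n) = Θ(n) against n^d:
  k = 1 = d, so f(n) = Θ(n^d) — Case 2.
  Work is balanced across levels: T(n) = Θ(n^d log n) = Θ(n log n).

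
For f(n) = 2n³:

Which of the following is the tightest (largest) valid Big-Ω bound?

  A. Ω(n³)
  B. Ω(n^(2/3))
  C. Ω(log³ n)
A

f(n) = 2n³ is Ω(n³).
All listed options are valid Big-Ω bounds (lower bounds),
but Ω(n³) is the tightest (largest valid bound).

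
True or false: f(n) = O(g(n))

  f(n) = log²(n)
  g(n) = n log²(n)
True

f(n) = log²(n) is O(log² n), and g(n) = n log²(n) is O(n log² n).
Since O(log² n) ⊆ O(n log² n) (f grows no faster than g), f(n) = O(g(n)) is true.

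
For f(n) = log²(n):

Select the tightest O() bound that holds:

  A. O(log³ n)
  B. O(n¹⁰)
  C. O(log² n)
C

f(n) = log²(n) is O(log² n).
All listed options are valid Big-O bounds (upper bounds),
but O(log² n) is the tightest (smallest valid bound).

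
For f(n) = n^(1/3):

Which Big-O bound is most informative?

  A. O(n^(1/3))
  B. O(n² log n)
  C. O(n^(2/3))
A

f(n) = n^(1/3) is O(n^(1/3)).
All listed options are valid Big-O bounds (upper bounds),
but O(n^(1/3)) is the tightest (smallest valid bound).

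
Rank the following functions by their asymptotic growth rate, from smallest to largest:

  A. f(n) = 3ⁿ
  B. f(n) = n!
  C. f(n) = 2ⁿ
C < A < B

Comparing growth rates:
C = 2ⁿ is O(2ⁿ)
A = 3ⁿ is O(3ⁿ)
B = n! is O(n!)

Therefore, the order from slowest to fastest is: C < A < B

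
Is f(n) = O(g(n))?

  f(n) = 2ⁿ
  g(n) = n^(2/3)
False

f(n) = 2ⁿ is O(2ⁿ), and g(n) = n^(2/3) is O(n^(2/3)).
Since O(2ⁿ) grows faster than O(n^(2/3)), f(n) = O(g(n)) is false.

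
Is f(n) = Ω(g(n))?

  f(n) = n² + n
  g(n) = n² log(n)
False

f(n) = n² + n is O(n²), and g(n) = n² log(n) is O(n² log n).
Since O(n²) grows slower than O(n² log n), f(n) = Ω(g(n)) is false.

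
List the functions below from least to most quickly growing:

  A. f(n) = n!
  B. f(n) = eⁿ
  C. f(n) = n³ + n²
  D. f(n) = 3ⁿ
C < B < D < A

Comparing growth rates:
C = n³ + n² is O(n³)
B = eⁿ is O(eⁿ)
D = 3ⁿ is O(3ⁿ)
A = n! is O(n!)

Therefore, the order from slowest to fastest is: C < B < D < A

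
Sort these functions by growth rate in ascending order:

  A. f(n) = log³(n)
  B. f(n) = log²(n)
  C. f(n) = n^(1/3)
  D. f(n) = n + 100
B < A < C < D

Comparing growth rates:
B = log²(n) is O(log² n)
A = log³(n) is O(log³ n)
C = n^(1/3) is O(n^(1/3))
D = n + 100 is O(n)

Therefore, the order from slowest to fastest is: B < A < C < D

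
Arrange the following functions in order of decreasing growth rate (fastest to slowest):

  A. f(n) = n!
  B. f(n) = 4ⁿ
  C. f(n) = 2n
A > B > C

Comparing growth rates:
A = n! is O(n!)
B = 4ⁿ is O(4ⁿ)
C = 2n is O(n)

Therefore, the order from fastest to slowest is: A > B > C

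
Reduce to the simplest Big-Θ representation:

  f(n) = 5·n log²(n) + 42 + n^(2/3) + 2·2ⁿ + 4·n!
Θ(n!)

Order the terms by growth rate: 42 ≺ n^(2/3) ≺ 5·n log²(n) ≺ 2·2ⁿ ≺ 4·n!.
The fastest-growing term 4·n! dominates as n → ∞; dropping its constant factor gives Θ(n!).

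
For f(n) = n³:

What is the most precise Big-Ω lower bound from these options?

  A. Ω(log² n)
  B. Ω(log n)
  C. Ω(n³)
C

f(n) = n³ is Ω(n³).
All listed options are valid Big-Ω bounds (lower bounds),
but Ω(n³) is the tightest (largest valid bound).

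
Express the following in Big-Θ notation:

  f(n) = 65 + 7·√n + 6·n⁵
Θ(n⁵)

Order the terms by growth rate: 65 ≺ 7·√n ≺ 6·n⁵.
The fastest-growing term 6·n⁵ dominates as n → ∞; dropping its constant factor gives Θ(n⁵).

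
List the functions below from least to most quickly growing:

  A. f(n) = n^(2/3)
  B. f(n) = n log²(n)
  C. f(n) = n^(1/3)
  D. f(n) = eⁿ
C < A < B < D

Comparing growth rates:
C = n^(1/3) is O(n^(1/3))
A = n^(2/3) is O(n^(2/3))
B = n log²(n) is O(n log² n)
D = eⁿ is O(eⁿ)

Therefore, the order from slowest to fastest is: C < A < B < D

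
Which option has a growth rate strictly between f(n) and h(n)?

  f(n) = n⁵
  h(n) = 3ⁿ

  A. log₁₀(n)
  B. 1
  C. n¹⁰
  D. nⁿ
C

We need g(n) with n⁵ = o(g(n)) and g(n) = o(3ⁿ), i.e. O(n⁵) ≺ g ≺ O(3ⁿ).
Check each option:
  A. log₁₀(n) — O(log n) does not grow strictly faster than f(n)
  B. 1 — O(1) does not grow strictly faster than f(n)
  C. n¹⁰ — O(n¹⁰) is strictly between O(n⁵) and O(3ⁿ) ✓
  D. nⁿ — O(nⁿ) does not grow strictly slower than h(n)

Only option C (n¹⁰) lies strictly between.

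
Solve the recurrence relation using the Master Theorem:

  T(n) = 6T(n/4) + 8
Θ(n^log₄(6))

Master Theorem: a = 6, b = 4, f(n) = 8.
Compute the critical exponent d = log₄(6) = 1.292.
Compare f(n) = Θ(1) against n^d:
  k = 0 < d = 1.292, so f(n) = O(n^(d-ε)) — Case 1.
  The recursion cost dominates: T(n) = Θ(n^d) = Θ(n^log₄(6)).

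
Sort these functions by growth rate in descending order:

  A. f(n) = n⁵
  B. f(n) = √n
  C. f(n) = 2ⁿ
C > A > B

Comparing growth rates:
C = 2ⁿ is O(2ⁿ)
A = n⁵ is O(n⁵)
B = √n is O(√n)

Therefore, the order from fastest to slowest is: C > A > B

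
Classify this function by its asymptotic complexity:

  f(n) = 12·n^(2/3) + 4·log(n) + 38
O(n^(2/3))

The dominant term in 12·n^(2/3) + 4·log(n) + 38 is 12·n^(2/3), which is Θ(n^(2/3)).
Lower-order terms (4·log(n), 38) are asymptotically negligible.
Constants are absorbed, so the tightest bound is O(n^(2/3)).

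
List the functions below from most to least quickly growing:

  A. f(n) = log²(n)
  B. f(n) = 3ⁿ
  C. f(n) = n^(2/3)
B > C > A

Comparing growth rates:
B = 3ⁿ is O(3ⁿ)
C = n^(2/3) is O(n^(2/3))
A = log²(n) is O(log² n)

Therefore, the order from fastest to slowest is: B > C > A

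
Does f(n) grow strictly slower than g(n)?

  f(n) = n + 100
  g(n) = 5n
False

f(n) = n + 100 is O(n), and g(n) = 5n is O(n).
Since they have the same growth rate, f(n) = o(g(n)) is false.
(f = o(g) requires f to grow strictly slower, not equal.)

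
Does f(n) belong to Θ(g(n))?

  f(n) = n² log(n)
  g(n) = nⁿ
False

f(n) = n² log(n) is O(n² log n), and g(n) = nⁿ is O(nⁿ).
Since they have different growth rates, f(n) = Θ(g(n)) is false.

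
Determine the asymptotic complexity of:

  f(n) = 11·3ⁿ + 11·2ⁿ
O(3ⁿ)

The dominant term in 11·3ⁿ + 11·2ⁿ is 11·3ⁿ, which is Θ(3ⁿ).
Lower-order terms (11·2ⁿ) are asymptotically negligible.
Constants are absorbed, so the tightest bound is O(3ⁿ).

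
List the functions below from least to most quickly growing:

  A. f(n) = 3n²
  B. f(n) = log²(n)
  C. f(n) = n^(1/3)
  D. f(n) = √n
B < C < D < A

Comparing growth rates:
B = log²(n) is O(log² n)
C = n^(1/3) is O(n^(1/3))
D = √n is O(√n)
A = 3n² is O(n²)

Therefore, the order from slowest to fastest is: B < C < D < A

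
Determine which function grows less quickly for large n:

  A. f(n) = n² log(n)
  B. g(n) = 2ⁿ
A

f(n) = n² log(n) is O(n² log n), while g(n) = 2ⁿ is O(2ⁿ).
Since O(n² log n) grows slower than O(2ⁿ), f(n) is dominated.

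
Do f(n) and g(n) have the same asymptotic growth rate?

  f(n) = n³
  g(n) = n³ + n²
True

f(n) = n³ and g(n) = n³ + n² are both O(n³).
Since they have the same asymptotic growth rate, f(n) = Θ(g(n)) is true.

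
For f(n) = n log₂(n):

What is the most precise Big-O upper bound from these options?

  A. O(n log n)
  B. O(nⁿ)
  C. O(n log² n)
A

f(n) = n log₂(n) is O(n log n).
All listed options are valid Big-O bounds (upper bounds),
but O(n log n) is the tightest (smallest valid bound).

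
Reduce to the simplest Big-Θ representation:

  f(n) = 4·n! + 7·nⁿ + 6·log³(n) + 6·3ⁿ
Θ(nⁿ)

Order the terms by growth rate: 6·log³(n) ≺ 6·3ⁿ ≺ 4·n! ≺ 7·nⁿ.
The fastest-growing term 7·nⁿ dominates as n → ∞; dropping its constant factor gives Θ(nⁿ).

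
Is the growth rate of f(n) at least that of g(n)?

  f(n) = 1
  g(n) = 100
True

f(n) = 1 and g(n) = 100 are both O(1).
Big-Ω permits equal growth rates (f ≥ c·g for some c > 0), so f(n) = Ω(g(n)) is true.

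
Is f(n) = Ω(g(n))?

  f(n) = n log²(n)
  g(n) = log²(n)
True

f(n) = n log²(n) is O(n log² n), and g(n) = log²(n) is O(log² n).
Since O(n log² n) grows at least as fast as O(log² n), f(n) = Ω(g(n)) is true.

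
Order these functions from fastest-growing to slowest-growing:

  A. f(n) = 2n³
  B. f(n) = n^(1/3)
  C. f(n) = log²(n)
A > B > C

Comparing growth rates:
A = 2n³ is O(n³)
B = n^(1/3) is O(n^(1/3))
C = log²(n) is O(log² n)

Therefore, the order from fastest to slowest is: A > B > C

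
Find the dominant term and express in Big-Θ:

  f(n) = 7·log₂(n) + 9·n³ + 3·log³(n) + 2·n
Θ(n³)

Order the terms by growth rate: 7·log₂(n) ≺ 3·log³(n) ≺ 2·n ≺ 9·n³.
The fastest-growing term 9·n³ dominates as n → ∞; dropping its constant factor gives Θ(n³).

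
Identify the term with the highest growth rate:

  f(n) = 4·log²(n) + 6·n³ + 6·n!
6·n!

Looking at each term:
  - 4·log²(n) is O(log² n)
  - 6·n³ is O(n³)
  - 6·n! is O(n!)

The term 6·n! (O(n!)) grows fastest and dominates all others.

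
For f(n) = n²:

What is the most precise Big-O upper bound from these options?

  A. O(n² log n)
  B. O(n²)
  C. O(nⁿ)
B

f(n) = n² is O(n²).
All listed options are valid Big-O bounds (upper bounds),
but O(n²) is the tightest (smallest valid bound).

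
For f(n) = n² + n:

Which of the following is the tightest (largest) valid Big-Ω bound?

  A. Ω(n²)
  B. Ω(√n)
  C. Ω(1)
A

f(n) = n² + n is Ω(n²).
All listed options are valid Big-Ω bounds (lower bounds),
but Ω(n²) is the tightest (largest valid bound).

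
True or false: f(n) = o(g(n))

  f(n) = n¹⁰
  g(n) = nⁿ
True

f(n) = n¹⁰ is O(n¹⁰), and g(n) = nⁿ is O(nⁿ).
Since O(n¹⁰) grows strictly slower than O(nⁿ), f(n) = o(g(n)) is true.
This means lim(n→∞) f(n)/g(n) = 0.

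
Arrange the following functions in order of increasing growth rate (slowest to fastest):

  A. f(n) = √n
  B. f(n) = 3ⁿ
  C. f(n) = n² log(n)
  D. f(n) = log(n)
D < A < C < B

Comparing growth rates:
D = log(n) is O(log n)
A = √n is O(√n)
C = n² log(n) is O(n² log n)
B = 3ⁿ is O(3ⁿ)

Therefore, the order from slowest to fastest is: D < A < C < B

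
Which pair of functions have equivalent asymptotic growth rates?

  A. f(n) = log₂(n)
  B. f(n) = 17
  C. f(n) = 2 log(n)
A and C

Examining each function:
  A. log₂(n) is O(log n)
  B. 17 is O(1)
  C. 2 log(n) is O(log n)

Functions A and C both have the same complexity class.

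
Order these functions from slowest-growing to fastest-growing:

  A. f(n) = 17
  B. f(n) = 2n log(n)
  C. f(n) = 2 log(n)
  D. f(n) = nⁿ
A < C < B < D

Comparing growth rates:
A = 17 is O(1)
C = 2 log(n) is O(log n)
B = 2n log(n) is O(n log n)
D = nⁿ is O(nⁿ)

Therefore, the order from slowest to fastest is: A < C < B < D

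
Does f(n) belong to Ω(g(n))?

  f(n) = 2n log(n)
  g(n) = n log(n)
True

f(n) = 2n log(n) and g(n) = n log(n) are both O(n log n).
Big-Ω permits equal growth rates (f ≥ c·g for some c > 0), so f(n) = Ω(g(n)) is true.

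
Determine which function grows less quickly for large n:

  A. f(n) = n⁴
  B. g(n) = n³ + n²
B

f(n) = n⁴ is O(n⁴), while g(n) = n³ + n² is O(n³).
Since O(n³) grows slower than O(n⁴), g(n) is dominated.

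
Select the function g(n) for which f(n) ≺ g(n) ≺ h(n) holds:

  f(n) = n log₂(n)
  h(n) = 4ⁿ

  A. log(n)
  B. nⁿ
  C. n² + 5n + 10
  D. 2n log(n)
C

We need g(n) with n log₂(n) = o(g(n)) and g(n) = o(4ⁿ), i.e. O(n log n) ≺ g ≺ O(4ⁿ).
Check each option:
  A. log(n) — O(log n) does not grow strictly faster than f(n)
  B. nⁿ — O(nⁿ) does not grow strictly slower than h(n)
  C. n² + 5n + 10 — O(n²) is strictly between O(n log n) and O(4ⁿ) ✓
  D. 2n log(n) — O(n log n) does not grow strictly faster than f(n)

Only option C (n² + 5n + 10) lies strictly between.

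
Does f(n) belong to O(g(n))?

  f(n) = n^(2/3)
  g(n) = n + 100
True

f(n) = n^(2/3) is O(n^(2/3)), and g(n) = n + 100 is O(n).
Since O(n^(2/3)) ⊆ O(n) (f grows no faster than g), f(n) = O(g(n)) is true.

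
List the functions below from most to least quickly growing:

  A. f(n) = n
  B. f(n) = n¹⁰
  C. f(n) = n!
C > B > A

Comparing growth rates:
C = n! is O(n!)
B = n¹⁰ is O(n¹⁰)
A = n is O(n)

Therefore, the order from fastest to slowest is: C > B > A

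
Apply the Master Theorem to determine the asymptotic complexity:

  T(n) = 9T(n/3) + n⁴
Θ(n⁴)

Master Theorem: a = 9, b = 3, f(n) = n⁴.
Compute the critical exponent d = log₃(9) = 2.
Compare f(n) = Θ(n⁴) against n^d:
  k = 4 > d = 2, so f(n) = Ω(n^(d+ε)) — Case 3.
  Regularity: a·(n/b)^4/n^4 = a/b^4 = 9/81 < 1 ✓.
  The top-level work dominates: T(n) = Θ(f(n)) = Θ(n⁴).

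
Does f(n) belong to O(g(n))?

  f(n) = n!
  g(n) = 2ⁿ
False

f(n) = n! is O(n!), and g(n) = 2ⁿ is O(2ⁿ).
Since O(n!) grows faster than O(2ⁿ), f(n) = O(g(n)) is false.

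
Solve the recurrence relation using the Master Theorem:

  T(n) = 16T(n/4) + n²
Θ(n² log n)

Master Theorem: a = 16, b = 4, f(n) = n².
Compute the critical exponent d = log₄(16) = 2.
Compare f(n) = Θ(n²) against n^d:
  k = 2 = d, so f(n) = Θ(n^d) — Case 2.
  Work is balanced across levels: T(n) = Θ(n^d log n) = Θ(n² log n).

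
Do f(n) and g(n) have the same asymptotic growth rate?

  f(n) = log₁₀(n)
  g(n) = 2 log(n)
True

f(n) = log₁₀(n) and g(n) = 2 log(n) are both O(log n).
Since they have the same asymptotic growth rate, f(n) = Θ(g(n)) is true.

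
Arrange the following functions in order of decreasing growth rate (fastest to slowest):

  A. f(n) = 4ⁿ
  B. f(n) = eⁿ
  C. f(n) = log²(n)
A > B > C

Comparing growth rates:
A = 4ⁿ is O(4ⁿ)
B = eⁿ is O(eⁿ)
C = log²(n) is O(log² n)

Therefore, the order from fastest to slowest is: A > B > C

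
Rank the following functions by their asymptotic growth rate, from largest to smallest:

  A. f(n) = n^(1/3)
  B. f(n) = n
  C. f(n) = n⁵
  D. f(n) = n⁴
C > D > B > A

Comparing growth rates:
C = n⁵ is O(n⁵)
D = n⁴ is O(n⁴)
B = n is O(n)
A = n^(1/3) is O(n^(1/3))

Therefore, the order from fastest to slowest is: C > D > B > A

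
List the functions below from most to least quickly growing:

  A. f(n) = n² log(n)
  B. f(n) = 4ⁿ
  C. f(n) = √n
B > A > C

Comparing growth rates:
B = 4ⁿ is O(4ⁿ)
A = n² log(n) is O(n² log n)
C = √n is O(√n)

Therefore, the order from fastest to slowest is: B > A > C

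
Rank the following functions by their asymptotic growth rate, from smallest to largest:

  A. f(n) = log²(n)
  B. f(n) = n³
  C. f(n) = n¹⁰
A < B < C

Comparing growth rates:
A = log²(n) is O(log² n)
B = n³ is O(n³)
C = n¹⁰ is O(n¹⁰)

Therefore, the order from slowest to fastest is: A < B < C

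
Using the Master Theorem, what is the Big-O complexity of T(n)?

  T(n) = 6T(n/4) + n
Θ(n^log₄(6))

Master Theorem: a = 6, b = 4, f(n) = n.
Compute the critical exponent d = log₄(6) = 1.292.
Compare f(n) = Θ(n) against n^d:
  k = 1 < d = 1.292, so f(n) = O(n^(d-ε)) — Case 1.
  The recursion cost dominates: T(n) = Θ(n^d) = Θ(n^log₄(6)).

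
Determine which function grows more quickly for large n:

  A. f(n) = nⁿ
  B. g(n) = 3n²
A

f(n) = nⁿ is O(nⁿ), while g(n) = 3n² is O(n²).
Since O(nⁿ) grows faster than O(n²), f(n) dominates.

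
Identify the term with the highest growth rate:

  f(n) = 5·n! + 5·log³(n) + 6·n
5·n!

Looking at each term:
  - 5·n! is O(n!)
  - 5·log³(n) is O(log³ n)
  - 6·n is O(n)

The term 5·n! (O(n!)) grows fastest and dominates all others.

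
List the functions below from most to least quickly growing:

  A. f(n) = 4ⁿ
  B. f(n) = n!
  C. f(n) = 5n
B > A > C

Comparing growth rates:
B = n! is O(n!)
A = 4ⁿ is O(4ⁿ)
C = 5n is O(n)

Therefore, the order from fastest to slowest is: B > A > C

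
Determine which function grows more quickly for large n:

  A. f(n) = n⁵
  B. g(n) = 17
A

f(n) = n⁵ is O(n⁵), while g(n) = 17 is O(1).
Since O(n⁵) grows faster than O(1), f(n) dominates.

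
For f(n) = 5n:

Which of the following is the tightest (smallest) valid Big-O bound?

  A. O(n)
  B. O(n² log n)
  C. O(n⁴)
A

f(n) = 5n is O(n).
All listed options are valid Big-O bounds (upper bounds),
but O(n) is the tightest (smallest valid bound).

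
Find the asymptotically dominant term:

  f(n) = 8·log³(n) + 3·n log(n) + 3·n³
3·n³

Looking at each term:
  - 8·log³(n) is O(log³ n)
  - 3·n log(n) is O(n log n)
  - 3·n³ is O(n³)

The term 3·n³ (O(n³)) grows fastest and dominates all others.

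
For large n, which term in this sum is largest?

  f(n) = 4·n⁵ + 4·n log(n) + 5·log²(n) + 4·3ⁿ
4·3ⁿ

Looking at each term:
  - 4·n⁵ is O(n⁵)
  - 4·n log(n) is O(n log n)
  - 5·log²(n) is O(log² n)
  - 4·3ⁿ is O(3ⁿ)

The term 4·3ⁿ (O(3ⁿ)) grows fastest and dominates all others.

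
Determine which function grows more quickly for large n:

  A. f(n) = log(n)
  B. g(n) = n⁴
B

f(n) = log(n) is O(log n), while g(n) = n⁴ is O(n⁴).
Since O(n⁴) grows faster than O(log n), g(n) dominates.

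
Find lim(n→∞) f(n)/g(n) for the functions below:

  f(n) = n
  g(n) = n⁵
0

Since n (O(n)) grows slower than n⁵ (O(n⁵)),
the ratio f(n)/g(n) → 0 as n → ∞.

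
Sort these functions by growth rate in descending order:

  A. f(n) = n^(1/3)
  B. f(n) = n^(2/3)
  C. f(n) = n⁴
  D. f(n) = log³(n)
C > B > A > D

Comparing growth rates:
C = n⁴ is O(n⁴)
B = n^(2/3) is O(n^(2/3))
A = n^(1/3) is O(n^(1/3))
D = log³(n) is O(log³ n)

Therefore, the order from fastest to slowest is: C > B > A > D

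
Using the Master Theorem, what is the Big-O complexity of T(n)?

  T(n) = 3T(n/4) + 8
Θ(n^log₄(3))

Master Theorem: a = 3, b = 4, f(n) = 8.
Compute the critical exponent d = log₄(3) = 0.792.
Compare f(n) = Θ(1) against n^d:
  k = 0 < d = 0.792, so f(n) = O(n^(d-ε)) — Case 1.
  The recursion cost dominates: T(n) = Θ(n^d) = Θ(n^log₄(3)).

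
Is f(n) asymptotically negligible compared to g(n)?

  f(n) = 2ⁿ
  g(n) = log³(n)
False

f(n) = 2ⁿ is O(2ⁿ), and g(n) = log³(n) is O(log³ n).
Since O(2ⁿ) grows faster than or equal to O(log³ n), f(n) = o(g(n)) is false.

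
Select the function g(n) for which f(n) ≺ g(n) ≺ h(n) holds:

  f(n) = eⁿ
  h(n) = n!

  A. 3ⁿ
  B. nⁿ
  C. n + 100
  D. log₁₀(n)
A

We need g(n) with eⁿ = o(g(n)) and g(n) = o(n!), i.e. O(eⁿ) ≺ g ≺ O(n!).
Check each option:
  A. 3ⁿ — O(3ⁿ) is strictly between O(eⁿ) and O(n!) ✓
  B. nⁿ — O(nⁿ) does not grow strictly slower than h(n)
  C. n + 100 — O(n) does not grow strictly faster than f(n)
  D. log₁₀(n) — O(log n) does not grow strictly faster than f(n)

Only option A (3ⁿ) lies strictly between.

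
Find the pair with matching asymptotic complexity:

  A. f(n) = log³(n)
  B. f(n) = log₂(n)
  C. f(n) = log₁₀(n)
B and C

Examining each function:
  A. log³(n) is O(log³ n)
  B. log₂(n) is O(log n)
  C. log₁₀(n) is O(log n)

Functions B and C both have the same complexity class.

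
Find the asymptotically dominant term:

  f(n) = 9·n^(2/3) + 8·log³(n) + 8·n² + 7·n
8·n²

Looking at each term:
  - 9·n^(2/3) is O(n^(2/3))
  - 8·log³(n) is O(log³ n)
  - 8·n² is O(n²)
  - 7·n is O(n)

The term 8·n² (O(n²)) grows fastest and dominates all others.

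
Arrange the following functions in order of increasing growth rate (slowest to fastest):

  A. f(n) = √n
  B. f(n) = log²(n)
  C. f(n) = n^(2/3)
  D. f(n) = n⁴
B < A < C < D

Comparing growth rates:
B = log²(n) is O(log² n)
A = √n is O(√n)
C = n^(2/3) is O(n^(2/3))
D = n⁴ is O(n⁴)

Therefore, the order from slowest to fastest is: B < A < C < D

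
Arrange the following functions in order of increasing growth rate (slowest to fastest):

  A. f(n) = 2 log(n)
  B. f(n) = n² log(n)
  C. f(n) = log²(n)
A < C < B

Comparing growth rates:
A = 2 log(n) is O(log n)
C = log²(n) is O(log² n)
B = n² log(n) is O(n² log n)

Therefore, the order from slowest to fastest is: A < C < B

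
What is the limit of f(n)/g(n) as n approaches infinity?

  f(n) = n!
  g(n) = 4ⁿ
∞

Since n! (O(n!)) grows faster than 4ⁿ (O(4ⁿ)),
the ratio f(n)/g(n) → ∞ as n → ∞.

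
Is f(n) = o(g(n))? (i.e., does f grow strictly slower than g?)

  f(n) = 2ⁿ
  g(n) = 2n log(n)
False

f(n) = 2ⁿ is O(2ⁿ), and g(n) = 2n log(n) is O(n log n).
Since O(2ⁿ) grows faster than or equal to O(n log n), f(n) = o(g(n)) is false.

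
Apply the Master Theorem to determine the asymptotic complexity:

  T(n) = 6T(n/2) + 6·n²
Θ(n^log₂(6))

Master Theorem: a = 6, b = 2, f(n) = 6·n².
Compute the critical exponent d = log₂(6) = 2.585.
Compare f(n) = Θ(n²) against n^d:
  k = 2 < d = 2.585, so f(n) = O(n^(d-ε)) — Case 1.
  The recursion cost dominates: T(n) = Θ(n^d) = Θ(n^log₂(6)).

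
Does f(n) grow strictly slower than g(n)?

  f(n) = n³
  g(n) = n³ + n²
False

f(n) = n³ is O(n³), and g(n) = n³ + n² is O(n³).
Since they have the same growth rate, f(n) = o(g(n)) is false.
(f = o(g) requires f to grow strictly slower, not equal.)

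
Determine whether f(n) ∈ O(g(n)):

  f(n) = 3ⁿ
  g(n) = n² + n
False

f(n) = 3ⁿ is O(3ⁿ), and g(n) = n² + n is O(n²).
Since O(3ⁿ) grows faster than O(n²), f(n) = O(g(n)) is false.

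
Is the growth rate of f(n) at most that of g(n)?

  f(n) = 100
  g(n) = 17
True

f(n) = 100 and g(n) = 17 are both O(1).
Big-O permits equal growth rates (f ≤ c·g for some c), so f(n) = O(g(n)) is true.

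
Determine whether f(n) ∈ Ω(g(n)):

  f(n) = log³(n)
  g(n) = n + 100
False

f(n) = log³(n) is O(log³ n), and g(n) = n + 100 is O(n).
Since O(log³ n) grows slower than O(n), f(n) = Ω(g(n)) is false.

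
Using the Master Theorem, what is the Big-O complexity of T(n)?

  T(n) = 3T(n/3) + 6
Θ(n)

Master Theorem: a = 3, b = 3, f(n) = 6.
Compute the critical exponent d = log₃(3) = 1.
Compare f(n) = Θ(1) against n^d:
  k = 0 < d = 1, so f(n) = O(n^(d-ε)) — Case 1.
  The recursion cost dominates: T(n) = Θ(n^d) = Θ(n).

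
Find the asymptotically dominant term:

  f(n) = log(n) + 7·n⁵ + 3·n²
7·n⁵

Looking at each term:
  - log(n) is O(log n)
  - 7·n⁵ is O(n⁵)
  - 3·n² is O(n²)

The term 7·n⁵ (O(n⁵)) grows fastest and dominates all others.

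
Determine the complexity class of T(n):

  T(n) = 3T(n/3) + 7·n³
Θ(n³)

Master Theorem: a = 3, b = 3, f(n) = 7·n³.
Compute the critical exponent d = log₃(3) = 1.
Compare f(n) = Θ(n³) against n^d:
  k = 3 > d = 1, so f(n) = Ω(n^(d+ε)) — Case 3.
  Regularity: a·(n/b)^3/n^3 = a/b^3 = 3/27 < 1 ✓.
  The top-level work dominates: T(n) = Θ(f(n)) = Θ(n³).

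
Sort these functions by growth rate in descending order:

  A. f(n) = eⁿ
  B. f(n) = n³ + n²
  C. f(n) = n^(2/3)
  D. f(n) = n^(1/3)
A > B > C > D

Comparing growth rates:
A = eⁿ is O(eⁿ)
B = n³ + n² is O(n³)
C = n^(2/3) is O(n^(2/3))
D = n^(1/3) is O(n^(1/3))

Therefore, the order from fastest to slowest is: A > B > C > D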